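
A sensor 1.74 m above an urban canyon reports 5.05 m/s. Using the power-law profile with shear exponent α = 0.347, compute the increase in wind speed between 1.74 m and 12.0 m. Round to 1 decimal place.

Power law: V₂ = V₁ · (z₂/z₁)^α = 5.05 × (6.8966)^0.347 = 9.8695 m/s
ΔV = 9.8695 − 5.05 = 4.8195 m/s

4.8 m/s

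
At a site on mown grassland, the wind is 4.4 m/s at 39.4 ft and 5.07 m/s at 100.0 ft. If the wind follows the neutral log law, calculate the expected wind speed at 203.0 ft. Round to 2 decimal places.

5.58 m/s

Log law: V ∝ ln(z/z₀). From the pair, with r = V₁/V₂ = 0.86785,
ln z₀ = (ln z₁ − r·ln z₂)/(1 − r) = (3.6738 − 0.86785×4.6052)/0.13215 = -2.4429 → z₀ = 0.08691 ft
V₃ = V₁ · ln(z₃/z₀)/ln(z₁/z₀) = 4.4 × 7.7561/6.1167 = 5.5793 m/s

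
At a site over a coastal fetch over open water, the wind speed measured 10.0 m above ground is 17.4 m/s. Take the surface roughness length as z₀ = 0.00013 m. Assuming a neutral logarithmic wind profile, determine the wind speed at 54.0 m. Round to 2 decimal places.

Log law: V(z) ∝ ln(z/z₀), so V₂/V₁ = ln(z₂/z₀) / ln(z₁/z₀).
ln(54.0/0.00013) = 12.9370, ln(10.0/0.00013) = 11.2506
V₂ = 17.4 × 12.9370/11.2506 = 17.4 × 1.1499 = 20.0082 m/s

20.01 m/s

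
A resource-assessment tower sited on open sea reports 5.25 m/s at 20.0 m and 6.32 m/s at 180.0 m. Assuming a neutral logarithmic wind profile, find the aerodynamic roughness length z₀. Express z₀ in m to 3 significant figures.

Log law: V(z) ∝ ln(z/z₀). With r = V₁/V₂ = 5.25/6.32 = 0.83070,
r · ln(z₂/z₀) = ln(z₁/z₀) ⇒ ln z₀ = (ln z₁ − r·ln z₂)/(1 − r)
ln z₀ = (2.99573 − 0.83070×5.19296) / 0.16930 = -7.7850
z₀ = exp(-7.7850) = 0.0004159 m

z₀ ≈ 0.000416 m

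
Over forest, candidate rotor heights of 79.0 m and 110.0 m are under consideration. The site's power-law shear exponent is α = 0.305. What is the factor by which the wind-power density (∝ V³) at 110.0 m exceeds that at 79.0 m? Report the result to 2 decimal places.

Speed ratio: V_B/V_A = (z_B/z_A)^α = (110.0/79.0)^0.305 = (1.3924)^0.305 = 1.10624
Power-density ratio: P_B/P_A = (V_B/V_A)³ = (1.10624)³ = 1.35377

1.35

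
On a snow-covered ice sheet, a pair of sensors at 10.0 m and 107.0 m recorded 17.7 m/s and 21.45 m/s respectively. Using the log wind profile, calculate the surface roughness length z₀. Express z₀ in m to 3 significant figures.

Log law: V(z) ∝ ln(z/z₀). With r = V₁/V₂ = 17.7/21.45 = 0.82517,
r · ln(z₂/z₀) = ln(z₁/z₀) ⇒ ln z₀ = (ln z₁ − r·ln z₂)/(1 − r)
ln z₀ = (2.30259 − 0.82517×4.67283) / 0.17483 = -8.8850
z₀ = exp(-8.8850) = 0.0001385 m

z₀ ≈ 0.000138 m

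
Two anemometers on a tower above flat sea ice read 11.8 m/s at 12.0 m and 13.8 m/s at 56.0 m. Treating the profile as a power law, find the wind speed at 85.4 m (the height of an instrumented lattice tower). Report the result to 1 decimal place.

14.4 m/s

First find α: α = ln(V₂/V₁)/ln(z₂/z₁) = ln(13.8/11.8)/ln(56.0/12.0) = 0.15657/1.54045 = 0.1016
Extrapolate from 56.0 m to 85.4 m: V₃ = 13.8 × (85.4/56.0)^0.1016 = 13.8 × 1.0438 = 14.4048 m/s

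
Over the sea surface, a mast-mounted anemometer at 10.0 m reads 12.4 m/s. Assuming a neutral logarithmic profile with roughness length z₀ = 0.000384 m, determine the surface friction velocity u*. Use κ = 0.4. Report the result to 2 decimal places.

Log law: V(z) = (u*/κ) · ln(z/z₀) ⇒ u* = κ · V / ln(z/z₀)
u* = 0.4 × 12.4 / ln(10.0/0.000384) = 0.4 × 12.4 / 10.1675
   = 4.9600 / 10.1675 = 0.4878 m/s

u* ≈ 0.49 m/s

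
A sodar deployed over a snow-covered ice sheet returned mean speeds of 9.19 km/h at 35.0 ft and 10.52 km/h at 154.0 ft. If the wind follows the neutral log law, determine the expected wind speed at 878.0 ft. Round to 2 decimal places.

12.08 km/h

Log law: V ∝ ln(z/z₀). From the pair, with r = V₁/V₂ = 0.87357,
ln z₀ = (ln z₁ − r·ln z₂)/(1 − r) = (3.5553 − 0.87357×5.0370)/0.12643 = -6.6822 → z₀ = 0.001253 ft
V₃ = V₁ · ln(z₃/z₀)/ln(z₁/z₀) = 9.19 × 13.4599/10.2376 = 12.0826 km/h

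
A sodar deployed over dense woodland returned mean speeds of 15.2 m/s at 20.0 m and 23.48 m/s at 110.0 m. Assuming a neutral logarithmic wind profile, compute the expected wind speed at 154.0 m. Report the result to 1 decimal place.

25.1 m/s

Log law: V ∝ ln(z/z₀). From the pair, with r = V₁/V₂ = 0.64736,
ln z₀ = (ln z₁ − r·ln z₂)/(1 − r) = (2.9957 − 0.64736×4.7005)/0.35264 = -0.1338 → z₀ = 0.8748 m
V₃ = V₁ · ln(z₃/z₀)/ln(z₁/z₀) = 15.2 × 5.1707/3.1295 = 25.1143 m/s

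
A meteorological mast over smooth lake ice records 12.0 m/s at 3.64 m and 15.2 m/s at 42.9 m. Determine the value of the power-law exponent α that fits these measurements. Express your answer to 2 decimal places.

α ≈ 0.10

Power law: V₂/V₁ = (z₂/z₁)^α ⇒ α = ln(V₂/V₁) / ln(z₂/z₁)
α = ln(15.2/12.0) / ln(42.9/3.64) = ln(1.2667) / ln(11.7857)
  = 0.23639 / 2.46689 = 0.09582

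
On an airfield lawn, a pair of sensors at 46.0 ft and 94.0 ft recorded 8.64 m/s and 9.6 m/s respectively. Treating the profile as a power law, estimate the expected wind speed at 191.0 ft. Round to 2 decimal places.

10.66 m/s

First find α: α = ln(V₂/V₁)/ln(z₂/z₁) = ln(9.6/8.64)/ln(94.0/46.0) = 0.10536/0.71465 = 0.1474
Extrapolate from 94.0 ft to 191.0 ft: V₃ = 9.6 × (191.0/94.0)^0.1474 = 9.6 × 1.1102 = 10.6577 m/s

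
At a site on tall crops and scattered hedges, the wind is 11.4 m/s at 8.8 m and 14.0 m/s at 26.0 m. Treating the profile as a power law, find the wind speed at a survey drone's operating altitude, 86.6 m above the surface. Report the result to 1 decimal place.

17.6 m/s

First find α: α = ln(V₂/V₁)/ln(z₂/z₁) = ln(14.0/11.4)/ln(26.0/8.8) = 0.20544/1.08334 = 0.1896
Extrapolate from 26.0 m to 86.6 m: V₃ = 14.0 × (86.6/26.0)^0.1896 = 14.0 × 1.2563 = 17.5883 m/s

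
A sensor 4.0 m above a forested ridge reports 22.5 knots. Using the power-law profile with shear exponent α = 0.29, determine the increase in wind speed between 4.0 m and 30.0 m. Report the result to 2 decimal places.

17.86 knots

Power law: V₂ = V₁ · (z₂/z₁)^α = 22.5 × (7.5000)^0.29 = 40.3599 knots
ΔV = 40.3599 − 22.5 = 17.8599 knots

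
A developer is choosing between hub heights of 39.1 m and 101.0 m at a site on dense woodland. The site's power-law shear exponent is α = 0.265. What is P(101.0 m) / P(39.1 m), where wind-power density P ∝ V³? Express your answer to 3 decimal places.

2.126

Speed ratio: V_B/V_A = (z_B/z_A)^α = (101.0/39.1)^0.265 = (2.5831)^0.265 = 1.28593
Power-density ratio: P_B/P_A = (V_B/V_A)³ = (1.28593)³ = 2.12645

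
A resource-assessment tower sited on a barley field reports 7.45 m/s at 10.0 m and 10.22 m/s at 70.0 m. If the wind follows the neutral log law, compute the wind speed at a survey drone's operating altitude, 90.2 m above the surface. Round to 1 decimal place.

Log law: V ∝ ln(z/z₀). From the pair, with r = V₁/V₂ = 0.72896,
ln z₀ = (ln z₁ − r·ln z₂)/(1 − r) = (2.3026 − 0.72896×4.2485)/0.27104 = -2.9310 → z₀ = 0.05334 m
V₃ = V₁ · ln(z₃/z₀)/ln(z₁/z₀) = 7.45 × 7.4330/5.2336 = 10.5809 m/s

10.6 m/s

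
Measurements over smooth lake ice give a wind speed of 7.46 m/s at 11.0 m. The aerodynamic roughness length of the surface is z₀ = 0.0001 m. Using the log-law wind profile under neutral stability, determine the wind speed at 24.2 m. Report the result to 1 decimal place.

Log law: V(z) ∝ ln(z/z₀), so V₂/V₁ = ln(z₂/z₀) / ln(z₁/z₀).
ln(24.2/0.0001) = 12.3967, ln(11.0/0.0001) = 11.6082
V₂ = 7.46 × 12.3967/11.6082 = 7.46 × 1.0679 = 7.9667 m/s

8.0 m/s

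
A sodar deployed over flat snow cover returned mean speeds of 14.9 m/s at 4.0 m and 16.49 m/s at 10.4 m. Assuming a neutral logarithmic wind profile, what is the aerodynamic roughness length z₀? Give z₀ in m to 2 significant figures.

Log law: V(z) ∝ ln(z/z₀). With r = V₁/V₂ = 14.9/16.49 = 0.90358,
r · ln(z₂/z₀) = ln(z₁/z₀) ⇒ ln z₀ = (ln z₁ − r·ln z₂)/(1 − r)
ln z₀ = (1.38629 − 0.90358×2.34181) / 0.09642 = -7.5679
z₀ = exp(-7.5679) = 0.0005168 m

z₀ ≈ 0.00052 m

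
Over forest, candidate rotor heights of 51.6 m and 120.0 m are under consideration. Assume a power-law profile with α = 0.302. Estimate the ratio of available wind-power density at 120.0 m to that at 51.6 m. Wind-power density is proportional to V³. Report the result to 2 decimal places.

2.15

Speed ratio: V_B/V_A = (z_B/z_A)^α = (120.0/51.6)^0.302 = (2.3256)^0.302 = 1.29031
Power-density ratio: P_B/P_A = (V_B/V_A)³ = (1.29031)³ = 2.14821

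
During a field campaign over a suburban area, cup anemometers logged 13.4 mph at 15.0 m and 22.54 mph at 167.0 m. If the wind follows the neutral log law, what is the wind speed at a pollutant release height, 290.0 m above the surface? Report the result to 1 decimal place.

24.6 mph

Log law: V ∝ ln(z/z₀). From the pair, with r = V₁/V₂ = 0.59450,
ln z₀ = (ln z₁ − r·ln z₂)/(1 − r) = (2.7081 − 0.59450×5.1180)/0.40550 = -0.8251 → z₀ = 0.4382 m
V₃ = V₁ · ln(z₃/z₀)/ln(z₁/z₀) = 13.4 × 6.4950/3.5332 = 24.6331 mph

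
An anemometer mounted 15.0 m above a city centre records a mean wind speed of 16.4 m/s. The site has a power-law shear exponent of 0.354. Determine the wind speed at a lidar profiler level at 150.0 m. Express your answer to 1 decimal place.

Power-law profile: V₂ = V₁ · (z₂/z₁)^α
V₂ = 16.4 × (150.0/15.0)^0.354 = 16.4 × (10.0000)^0.354
    = 16.4 × 2.2594 = 37.0547 m/s

37.1 m/s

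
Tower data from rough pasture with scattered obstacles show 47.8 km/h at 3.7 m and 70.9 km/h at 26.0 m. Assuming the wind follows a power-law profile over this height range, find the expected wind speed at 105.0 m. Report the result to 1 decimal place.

First find α: α = ln(V₂/V₁)/ln(z₂/z₁) = ln(70.9/47.8)/ln(26.0/3.7) = 0.39424/1.94976 = 0.2022
Extrapolate from 26.0 m to 105.0 m: V₃ = 70.9 × (105.0/26.0)^0.2022 = 70.9 × 1.3261 = 94.0208 km/h

94.0 km/h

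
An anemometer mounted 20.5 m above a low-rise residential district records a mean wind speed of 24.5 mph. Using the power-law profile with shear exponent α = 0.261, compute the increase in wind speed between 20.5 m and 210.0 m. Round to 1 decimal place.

20.5 mph

Power law: V₂ = V₁ · (z₂/z₁)^α = 24.5 × (10.2439)^0.261 = 44.9674 mph
ΔV = 44.9674 − 24.5 = 20.4674 mph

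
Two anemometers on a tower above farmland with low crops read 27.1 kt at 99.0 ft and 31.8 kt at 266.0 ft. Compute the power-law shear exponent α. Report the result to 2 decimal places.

α ≈ 0.16

Power law: V₂/V₁ = (z₂/z₁)^α ⇒ α = ln(V₂/V₁) / ln(z₂/z₁)
α = ln(31.8/27.1) / ln(266.0/99.0) = ln(1.1734) / ln(2.6869)
  = 0.15993 / 0.98838 = 0.16181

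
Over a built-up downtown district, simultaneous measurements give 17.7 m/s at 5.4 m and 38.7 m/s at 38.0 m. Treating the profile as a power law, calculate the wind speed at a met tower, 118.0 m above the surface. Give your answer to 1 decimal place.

61.0 m/s

First find α: α = ln(V₂/V₁)/ln(z₂/z₁) = ln(38.7/17.7)/ln(38.0/5.4) = 0.78227/1.95119 = 0.4009
Extrapolate from 38.0 m to 118.0 m: V₃ = 38.7 × (118.0/38.0)^0.4009 = 38.7 × 1.5750 = 60.9543 m/s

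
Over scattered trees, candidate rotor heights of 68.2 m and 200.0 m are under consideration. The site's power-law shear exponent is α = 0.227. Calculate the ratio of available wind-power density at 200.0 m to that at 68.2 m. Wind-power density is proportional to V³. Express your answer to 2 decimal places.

2.08

Speed ratio: V_B/V_A = (z_B/z_A)^α = (200.0/68.2)^0.227 = (2.9326)^0.227 = 1.27663
Power-density ratio: P_B/P_A = (V_B/V_A)³ = (1.27663)³ = 2.08063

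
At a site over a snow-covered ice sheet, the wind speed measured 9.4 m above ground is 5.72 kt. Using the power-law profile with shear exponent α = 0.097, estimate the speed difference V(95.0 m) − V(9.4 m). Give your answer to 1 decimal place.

1.4 kt

Power law: V₂ = V₁ · (z₂/z₁)^α = 5.72 × (10.1064)^0.097 = 7.1588 kt
ΔV = 7.1588 − 5.72 = 1.4388 kt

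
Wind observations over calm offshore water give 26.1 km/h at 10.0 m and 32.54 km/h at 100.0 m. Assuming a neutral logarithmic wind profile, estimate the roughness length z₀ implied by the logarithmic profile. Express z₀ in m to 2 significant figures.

Log law: V(z) ∝ ln(z/z₀). With r = V₁/V₂ = 26.1/32.54 = 0.80209,
r · ln(z₂/z₀) = ln(z₁/z₀) ⇒ ln z₀ = (ln z₁ − r·ln z₂)/(1 − r)
ln z₀ = (2.30259 − 0.80209×4.60517) / 0.19791 = -7.0293
z₀ = exp(-7.0293) = 0.0008855 m

z₀ ≈ 0.00089 m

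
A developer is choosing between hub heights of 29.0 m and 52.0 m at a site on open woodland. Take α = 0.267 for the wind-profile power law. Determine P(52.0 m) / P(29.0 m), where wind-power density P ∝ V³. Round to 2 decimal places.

Speed ratio: V_B/V_A = (z_B/z_A)^α = (52.0/29.0)^0.267 = (1.7931)^0.267 = 1.16873
Power-density ratio: P_B/P_A = (V_B/V_A)³ = (1.16873)³ = 1.59639

1.60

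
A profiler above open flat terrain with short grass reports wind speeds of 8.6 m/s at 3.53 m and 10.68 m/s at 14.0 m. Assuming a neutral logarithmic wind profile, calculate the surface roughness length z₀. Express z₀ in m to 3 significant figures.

Log law: V(z) ∝ ln(z/z₀). With r = V₁/V₂ = 8.6/10.68 = 0.80524,
r · ln(z₂/z₀) = ln(z₁/z₀) ⇒ ln z₀ = (ln z₁ − r·ln z₂)/(1 − r)
ln z₀ = (1.26130 − 0.80524×2.63906) / 0.19476 = -4.4352
z₀ = exp(-4.4352) = 0.01185 m

z₀ ≈ 0.0119 m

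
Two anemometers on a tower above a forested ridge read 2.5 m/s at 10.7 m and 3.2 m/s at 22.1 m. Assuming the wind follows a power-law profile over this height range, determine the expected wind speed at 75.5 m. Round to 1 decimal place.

4.9 m/s

First find α: α = ln(V₂/V₁)/ln(z₂/z₁) = ln(3.2/2.5)/ln(22.1/10.7) = 0.24686/0.72533 = 0.3403
Extrapolate from 22.1 m to 75.5 m: V₃ = 3.2 × (75.5/22.1)^0.3403 = 3.2 × 1.5191 = 4.8612 m/s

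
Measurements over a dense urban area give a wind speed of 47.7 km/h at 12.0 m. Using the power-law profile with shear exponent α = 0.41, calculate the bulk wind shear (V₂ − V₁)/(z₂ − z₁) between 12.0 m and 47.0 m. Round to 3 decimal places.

1.022 km/h/m

Power law: V₂ = V₁ · (z₂/z₁)^α = 47.7 × (3.9167)^0.41 = 83.4861 km/h
ΔV/Δz = (83.4861 − 47.7)/(47.0 − 12.0) = 35.7861/35.0000 = 1.02246 km/h/m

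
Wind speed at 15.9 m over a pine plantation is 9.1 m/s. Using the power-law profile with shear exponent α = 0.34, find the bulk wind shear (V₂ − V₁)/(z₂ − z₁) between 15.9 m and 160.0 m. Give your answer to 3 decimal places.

0.075 m/s/m

Power law: V₂ = V₁ · (z₂/z₁)^α = 9.1 × (10.0629)^0.34 = 19.9511 m/s
ΔV/Δz = (19.9511 − 9.1)/(160.0 − 15.9) = 10.8511/144.1000 = 0.07530 m/s/m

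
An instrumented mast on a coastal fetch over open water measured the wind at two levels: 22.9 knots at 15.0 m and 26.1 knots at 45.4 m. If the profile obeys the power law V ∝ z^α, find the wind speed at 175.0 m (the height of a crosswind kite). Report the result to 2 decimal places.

First find α: α = ln(V₂/V₁)/ln(z₂/z₁) = ln(26.1/22.9)/ln(45.4/15.0) = 0.13080/1.10746 = 0.1181
Extrapolate from 45.4 m to 175.0 m: V₃ = 26.1 × (175.0/45.4)^0.1181 = 26.1 × 1.1728 = 30.6090 knots

30.61 knots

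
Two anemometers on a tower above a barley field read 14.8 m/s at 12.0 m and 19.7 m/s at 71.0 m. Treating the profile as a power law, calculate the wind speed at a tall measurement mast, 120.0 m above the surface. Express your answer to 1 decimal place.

21.4 m/s

First find α: α = ln(V₂/V₁)/ln(z₂/z₁) = ln(19.7/14.8)/ln(71.0/12.0) = 0.28599/1.77777 = 0.1609
Extrapolate from 71.0 m to 120.0 m: V₃ = 19.7 × (120.0/71.0)^0.1609 = 19.7 × 1.0881 = 21.4354 m/s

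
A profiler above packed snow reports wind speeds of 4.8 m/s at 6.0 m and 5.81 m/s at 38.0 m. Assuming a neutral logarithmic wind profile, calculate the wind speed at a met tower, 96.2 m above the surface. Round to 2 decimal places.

6.32 m/s

Log law: V ∝ ln(z/z₀). From the pair, with r = V₁/V₂ = 0.82616,
ln z₀ = (ln z₁ − r·ln z₂)/(1 − r) = (1.7918 − 0.82616×3.6376)/0.17384 = -6.9805 → z₀ = 0.0009299 m
V₃ = V₁ · ln(z₃/z₀)/ln(z₁/z₀) = 4.8 × 11.5469/8.7722 = 6.3182 m/s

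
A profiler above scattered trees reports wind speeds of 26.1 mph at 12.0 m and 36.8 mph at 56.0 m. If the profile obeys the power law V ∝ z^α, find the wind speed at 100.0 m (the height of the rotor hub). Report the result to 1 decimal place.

41.9 mph

First find α: α = ln(V₂/V₁)/ln(z₂/z₁) = ln(36.8/26.1)/ln(56.0/12.0) = 0.34356/1.54045 = 0.2230
Extrapolate from 56.0 m to 100.0 m: V₃ = 36.8 × (100.0/56.0)^0.2230 = 36.8 × 1.1380 = 41.8802 mph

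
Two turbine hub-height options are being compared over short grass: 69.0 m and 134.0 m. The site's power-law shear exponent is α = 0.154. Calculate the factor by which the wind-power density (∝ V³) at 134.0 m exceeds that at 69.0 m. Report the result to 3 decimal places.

1.359

Speed ratio: V_B/V_A = (z_B/z_A)^α = (134.0/69.0)^0.154 = (1.9420)^0.154 = 1.10762
Power-density ratio: P_B/P_A = (V_B/V_A)³ = (1.10762)³ = 1.35886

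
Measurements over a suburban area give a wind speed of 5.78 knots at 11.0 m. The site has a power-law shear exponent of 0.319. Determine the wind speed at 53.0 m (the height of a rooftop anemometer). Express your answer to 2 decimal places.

Power-law profile: V₂ = V₁ · (z₂/z₁)^α
V₂ = 5.78 × (53.0/11.0)^0.319 = 5.78 × (4.8182)^0.319
    = 5.78 × 1.6514 = 9.5448 knots

9.54 knots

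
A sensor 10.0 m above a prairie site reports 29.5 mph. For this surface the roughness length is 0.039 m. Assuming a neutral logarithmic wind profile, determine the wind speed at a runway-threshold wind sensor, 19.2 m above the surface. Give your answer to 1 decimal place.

33.0 mph

Log law: V(z) ∝ ln(z/z₀), so V₂/V₁ = ln(z₂/z₀) / ln(z₁/z₀).
ln(19.2/0.039) = 6.1991, ln(10.0/0.039) = 5.5468
V₂ = 29.5 × 6.1991/5.5468 = 29.5 × 1.1176 = 32.9693 mph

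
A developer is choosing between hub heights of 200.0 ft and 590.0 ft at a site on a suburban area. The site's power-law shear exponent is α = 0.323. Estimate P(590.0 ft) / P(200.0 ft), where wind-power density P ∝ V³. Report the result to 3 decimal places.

Speed ratio: V_B/V_A = (z_B/z_A)^α = (590.0/200.0)^0.323 = (2.9500)^0.323 = 1.41825
Power-density ratio: P_B/P_A = (V_B/V_A)³ = (1.41825)³ = 2.85271

2.853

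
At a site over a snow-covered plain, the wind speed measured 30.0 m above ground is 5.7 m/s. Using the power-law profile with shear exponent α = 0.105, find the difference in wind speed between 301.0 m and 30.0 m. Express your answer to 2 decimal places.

Power law: V₂ = V₁ · (z₂/z₁)^α = 5.7 × (10.0333)^0.105 = 7.2615 m/s
ΔV = 7.2615 − 5.7 = 1.5615 m/s

1.56 m/s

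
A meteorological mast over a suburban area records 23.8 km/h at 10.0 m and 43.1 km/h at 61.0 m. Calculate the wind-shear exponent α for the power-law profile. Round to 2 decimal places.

Power law: V₂/V₁ = (z₂/z₁)^α ⇒ α = ln(V₂/V₁) / ln(z₂/z₁)
α = ln(43.1/23.8) / ln(61.0/10.0) = ln(1.8109) / ln(6.1000)
  = 0.59384 / 1.80829 = 0.32840

α ≈ 0.33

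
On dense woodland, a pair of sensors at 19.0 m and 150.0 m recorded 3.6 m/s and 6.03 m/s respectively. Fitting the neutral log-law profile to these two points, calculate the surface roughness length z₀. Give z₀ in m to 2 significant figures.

Log law: V(z) ∝ ln(z/z₀). With r = V₁/V₂ = 3.6/6.03 = 0.59701,
r · ln(z₂/z₀) = ln(z₁/z₀) ⇒ ln z₀ = (ln z₁ − r·ln z₂)/(1 − r)
ln z₀ = (2.94444 − 0.59701×5.01064) / 0.40299 = -0.1166
z₀ = exp(-0.1166) = 0.8899 m

z₀ ≈ 0.89 m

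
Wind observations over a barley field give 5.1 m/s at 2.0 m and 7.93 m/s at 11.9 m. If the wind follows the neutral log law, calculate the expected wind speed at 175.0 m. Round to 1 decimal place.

Log law: V ∝ ln(z/z₀). From the pair, with r = V₁/V₂ = 0.64313,
ln z₀ = (ln z₁ − r·ln z₂)/(1 − r) = (0.6931 − 0.64313×2.4765)/0.35687 = -2.5207 → z₀ = 0.08040 m
V₃ = V₁ · ln(z₃/z₀)/ln(z₁/z₀) = 5.1 × 7.6855/3.2139 = 12.1959 m/s

12.2 m/s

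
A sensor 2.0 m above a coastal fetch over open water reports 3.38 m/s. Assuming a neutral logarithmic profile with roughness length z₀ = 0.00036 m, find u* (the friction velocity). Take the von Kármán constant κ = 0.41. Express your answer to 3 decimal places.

Log law: V(z) = (u*/κ) · ln(z/z₀) ⇒ u* = κ · V / ln(z/z₀)
u* = 0.41 × 3.38 / ln(2.0/0.00036) = 0.41 × 3.38 / 8.6226
   = 1.3858 / 8.6226 = 0.1607 m/s

u* ≈ 0.161 m/s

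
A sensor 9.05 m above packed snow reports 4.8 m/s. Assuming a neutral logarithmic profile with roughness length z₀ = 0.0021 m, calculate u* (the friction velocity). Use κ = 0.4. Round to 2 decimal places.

u* ≈ 0.23 m/s

Log law: V(z) = (u*/κ) · ln(z/z₀) ⇒ u* = κ · V / ln(z/z₀)
u* = 0.4 × 4.8 / ln(9.05/0.0021) = 0.4 × 4.8 / 8.3686
   = 1.9200 / 8.3686 = 0.2294 m/s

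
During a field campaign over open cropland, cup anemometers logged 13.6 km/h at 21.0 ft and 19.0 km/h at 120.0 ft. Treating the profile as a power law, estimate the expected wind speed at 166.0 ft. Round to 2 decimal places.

First find α: α = ln(V₂/V₁)/ln(z₂/z₁) = ln(19.0/13.6)/ln(120.0/21.0) = 0.33437/1.74297 = 0.1918
Extrapolate from 120.0 ft to 166.0 ft: V₃ = 19.0 × (166.0/120.0)^0.1918 = 19.0 × 1.0642 = 20.2204 km/h

20.22 km/h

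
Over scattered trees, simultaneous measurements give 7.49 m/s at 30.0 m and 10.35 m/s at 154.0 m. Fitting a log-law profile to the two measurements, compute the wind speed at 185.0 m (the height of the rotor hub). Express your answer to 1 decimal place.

Log law: V ∝ ln(z/z₀). From the pair, with r = V₁/V₂ = 0.72367,
ln z₀ = (ln z₁ − r·ln z₂)/(1 − r) = (3.4012 − 0.72367×5.0370)/0.27633 = -0.8827 → z₀ = 0.4137 m
V₃ = V₁ · ln(z₃/z₀)/ln(z₁/z₀) = 7.49 × 6.1030/4.2838 = 10.6707 m/s

10.7 m/s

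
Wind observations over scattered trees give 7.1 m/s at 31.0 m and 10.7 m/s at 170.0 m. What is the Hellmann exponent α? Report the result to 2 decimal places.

Power law: V₂/V₁ = (z₂/z₁)^α ⇒ α = ln(V₂/V₁) / ln(z₂/z₁)
α = ln(10.7/7.1) / ln(170.0/31.0) = ln(1.5070) / ln(5.4839)
  = 0.41015 / 1.70181 = 0.24101

α ≈ 0.24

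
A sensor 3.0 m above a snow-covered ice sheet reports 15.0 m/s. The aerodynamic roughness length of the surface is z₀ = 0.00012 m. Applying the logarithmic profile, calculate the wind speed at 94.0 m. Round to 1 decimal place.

Log law: V(z) ∝ ln(z/z₀), so V₂/V₁ = ln(z₂/z₀) / ln(z₁/z₀).
ln(94.0/0.00012) = 13.5713, ln(3.0/0.00012) = 10.1266
V₂ = 15.0 × 13.5713/10.1266 = 15.0 × 1.3402 = 20.1024 m/s

20.1 m/s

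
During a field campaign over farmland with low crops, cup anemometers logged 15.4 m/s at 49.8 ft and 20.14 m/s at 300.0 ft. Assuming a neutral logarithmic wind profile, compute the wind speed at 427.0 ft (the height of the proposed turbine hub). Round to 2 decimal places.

Log law: V ∝ ln(z/z₀). From the pair, with r = V₁/V₂ = 0.76465,
ln z₀ = (ln z₁ − r·ln z₂)/(1 − r) = (3.9080 − 0.76465×5.7038)/0.23535 = -1.9263 → z₀ = 0.1457 ft
V₃ = V₁ · ln(z₃/z₀)/ln(z₁/z₀) = 15.4 × 7.9831/5.8344 = 21.0718 m/s

21.07 m/s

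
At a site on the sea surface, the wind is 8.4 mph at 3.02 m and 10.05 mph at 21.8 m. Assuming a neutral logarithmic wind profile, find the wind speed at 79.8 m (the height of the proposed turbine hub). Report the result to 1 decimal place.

11.1 mph

Log law: V ∝ ln(z/z₀). From the pair, with r = V₁/V₂ = 0.83582,
ln z₀ = (ln z₁ − r·ln z₂)/(1 − r) = (1.1053 − 0.83582×3.0819)/0.16418 = -8.9577 → z₀ = 0.0001287 m
V₃ = V₁ · ln(z₃/z₀)/ln(z₁/z₀) = 8.4 × 13.3372/10.0630 = 11.1332 mph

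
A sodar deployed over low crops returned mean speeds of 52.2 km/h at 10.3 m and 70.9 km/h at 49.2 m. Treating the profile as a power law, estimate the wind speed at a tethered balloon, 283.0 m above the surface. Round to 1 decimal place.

99.9 km/h

First find α: α = ln(V₂/V₁)/ln(z₂/z₁) = ln(70.9/52.2)/ln(49.2/10.3) = 0.30619/1.56375 = 0.1958
Extrapolate from 49.2 m to 283.0 m: V₃ = 70.9 × (283.0/49.2)^0.1958 = 70.9 × 1.4086 = 99.8670 km/h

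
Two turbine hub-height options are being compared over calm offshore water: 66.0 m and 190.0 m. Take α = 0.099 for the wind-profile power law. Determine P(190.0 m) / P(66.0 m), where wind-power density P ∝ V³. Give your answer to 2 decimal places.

Speed ratio: V_B/V_A = (z_B/z_A)^α = (190.0/66.0)^0.099 = (2.8788)^0.099 = 1.11035
Power-density ratio: P_B/P_A = (V_B/V_A)³ = (1.11035)³ = 1.36894

1.37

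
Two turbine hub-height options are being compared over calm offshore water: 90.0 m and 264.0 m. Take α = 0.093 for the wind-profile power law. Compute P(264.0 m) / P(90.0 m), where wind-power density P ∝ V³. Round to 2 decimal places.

Speed ratio: V_B/V_A = (z_B/z_A)^α = (264.0/90.0)^0.093 = (2.9333)^0.093 = 1.10526
Power-density ratio: P_B/P_A = (V_B/V_A)³ = (1.10526)³ = 1.35019

1.35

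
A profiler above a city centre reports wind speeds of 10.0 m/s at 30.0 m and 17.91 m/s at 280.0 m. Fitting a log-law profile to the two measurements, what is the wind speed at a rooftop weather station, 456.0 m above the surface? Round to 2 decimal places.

Log law: V ∝ ln(z/z₀). From the pair, with r = V₁/V₂ = 0.55835,
ln z₀ = (ln z₁ − r·ln z₂)/(1 − r) = (3.4012 − 0.55835×5.6348)/0.44165 = 0.5774 → z₀ = 1.781 m
V₃ = V₁ · ln(z₃/z₀)/ln(z₁/z₀) = 10.0 × 5.5451/2.8238 = 19.6371 m/s

19.64 m/s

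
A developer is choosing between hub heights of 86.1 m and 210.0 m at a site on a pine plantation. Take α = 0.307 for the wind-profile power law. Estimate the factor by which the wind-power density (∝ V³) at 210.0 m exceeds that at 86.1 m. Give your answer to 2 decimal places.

Speed ratio: V_B/V_A = (z_B/z_A)^α = (210.0/86.1)^0.307 = (2.4390)^0.307 = 1.31485
Power-density ratio: P_B/P_A = (V_B/V_A)³ = (1.31485)³ = 2.27314

2.27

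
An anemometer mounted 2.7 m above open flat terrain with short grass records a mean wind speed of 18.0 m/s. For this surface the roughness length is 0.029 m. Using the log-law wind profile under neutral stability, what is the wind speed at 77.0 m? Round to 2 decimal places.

31.30 m/s

Log law: V(z) ∝ ln(z/z₀), so V₂/V₁ = ln(z₂/z₀) / ln(z₁/z₀).
ln(77.0/0.029) = 7.8843, ln(2.7/0.029) = 4.5337
V₂ = 18.0 × 7.8843/4.5337 = 18.0 × 1.7390 = 31.3026 m/s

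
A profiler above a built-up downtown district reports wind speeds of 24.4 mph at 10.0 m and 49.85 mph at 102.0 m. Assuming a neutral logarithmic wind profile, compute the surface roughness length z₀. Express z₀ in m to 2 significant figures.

Log law: V(z) ∝ ln(z/z₀). With r = V₁/V₂ = 24.4/49.85 = 0.48947,
r · ln(z₂/z₀) = ln(z₁/z₀) ⇒ ln z₀ = (ln z₁ − r·ln z₂)/(1 − r)
ln z₀ = (2.30259 − 0.48947×4.62497) / 0.51053 = 0.0760
z₀ = exp(0.0760) = 1.079 m

z₀ ≈ 1.1 m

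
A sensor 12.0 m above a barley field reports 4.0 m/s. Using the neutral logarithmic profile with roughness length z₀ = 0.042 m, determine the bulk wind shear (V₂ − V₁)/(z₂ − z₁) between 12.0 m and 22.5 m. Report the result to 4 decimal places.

Log law: V₂ = V₁ · ln(z₂/z₀)/ln(z₁/z₀) = 4.0 × 6.2836/5.6550 = 4.4446 m/s
ΔV/Δz = (4.4446 − 4.0)/(22.5 − 12.0) = 0.4446/10.5000 = 0.04235 m/s/m

0.0423 m/s/m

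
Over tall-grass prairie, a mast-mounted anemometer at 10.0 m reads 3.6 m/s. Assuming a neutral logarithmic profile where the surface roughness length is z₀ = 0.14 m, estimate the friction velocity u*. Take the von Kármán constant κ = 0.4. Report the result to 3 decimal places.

u* ≈ 0.337 m/s

Log law: V(z) = (u*/κ) · ln(z/z₀) ⇒ u* = κ · V / ln(z/z₀)
u* = 0.4 × 3.6 / ln(10.0/0.14) = 0.4 × 3.6 / 4.2687
   = 1.4400 / 4.2687 = 0.3373 m/s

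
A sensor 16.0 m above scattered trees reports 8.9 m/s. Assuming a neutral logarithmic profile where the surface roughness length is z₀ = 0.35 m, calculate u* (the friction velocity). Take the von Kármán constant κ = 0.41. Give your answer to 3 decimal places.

u* ≈ 0.955 m/s

Log law: V(z) = (u*/κ) · ln(z/z₀) ⇒ u* = κ · V / ln(z/z₀)
u* = 0.41 × 8.9 / ln(16.0/0.35) = 0.41 × 8.9 / 3.8224
   = 3.6490 / 3.8224 = 0.9546 m/s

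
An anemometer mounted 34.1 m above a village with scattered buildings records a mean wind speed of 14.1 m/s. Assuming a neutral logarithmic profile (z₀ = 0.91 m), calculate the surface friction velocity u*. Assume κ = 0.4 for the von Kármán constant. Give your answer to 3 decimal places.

u* ≈ 1.556 m/s

Log law: V(z) = (u*/κ) · ln(z/z₀) ⇒ u* = κ · V / ln(z/z₀)
u* = 0.4 × 14.1 / ln(34.1/0.91) = 0.4 × 14.1 / 3.6236
   = 5.6400 / 3.6236 = 1.5565 m/s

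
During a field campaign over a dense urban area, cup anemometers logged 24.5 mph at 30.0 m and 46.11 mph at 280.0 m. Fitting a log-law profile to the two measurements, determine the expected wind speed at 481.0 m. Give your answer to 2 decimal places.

Log law: V ∝ ln(z/z₀). From the pair, with r = V₁/V₂ = 0.53134,
ln z₀ = (ln z₁ − r·ln z₂)/(1 − r) = (3.4012 − 0.53134×5.6348)/0.46866 = 0.8689 → z₀ = 2.384 m
V₃ = V₁ · ln(z₃/z₀)/ln(z₁/z₀) = 24.5 × 5.3070/2.5323 = 51.3449 mph

51.34 mph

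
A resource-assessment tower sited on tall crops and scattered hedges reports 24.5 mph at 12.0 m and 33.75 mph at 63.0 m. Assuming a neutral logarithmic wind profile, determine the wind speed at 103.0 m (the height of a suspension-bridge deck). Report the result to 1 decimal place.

Log law: V ∝ ln(z/z₀). From the pair, with r = V₁/V₂ = 0.72593,
ln z₀ = (ln z₁ − r·ln z₂)/(1 − r) = (2.4849 − 0.72593×4.1431)/0.27407 = -1.9072 → z₀ = 0.1485 m
V₃ = V₁ · ln(z₃/z₀)/ln(z₁/z₀) = 24.5 × 6.5419/4.3921 = 36.4922 mph

36.5 mph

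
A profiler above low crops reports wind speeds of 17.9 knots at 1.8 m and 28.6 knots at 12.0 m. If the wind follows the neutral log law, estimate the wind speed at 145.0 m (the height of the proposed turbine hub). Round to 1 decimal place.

Log law: V ∝ ln(z/z₀). From the pair, with r = V₁/V₂ = 0.62587,
ln z₀ = (ln z₁ − r·ln z₂)/(1 − r) = (0.5878 − 0.62587×2.4849)/0.37413 = -2.5859 → z₀ = 0.07533 m
V₃ = V₁ · ln(z₃/z₀)/ln(z₁/z₀) = 17.9 × 7.5626/3.1737 = 42.6542 knots

42.7 knots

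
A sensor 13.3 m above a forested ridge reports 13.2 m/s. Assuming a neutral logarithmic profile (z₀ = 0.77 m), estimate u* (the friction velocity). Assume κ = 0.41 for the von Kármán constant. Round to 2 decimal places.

u* ≈ 1.90 m/s

Log law: V(z) = (u*/κ) · ln(z/z₀) ⇒ u* = κ · V / ln(z/z₀)
u* = 0.41 × 13.2 / ln(13.3/0.77) = 0.41 × 13.2 / 2.8491
   = 5.4120 / 2.8491 = 1.8995 m/s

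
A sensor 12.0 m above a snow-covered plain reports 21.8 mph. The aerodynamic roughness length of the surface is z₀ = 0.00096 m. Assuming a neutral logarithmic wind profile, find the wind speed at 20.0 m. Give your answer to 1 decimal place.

23.0 mph

Log law: V(z) ∝ ln(z/z₀), so V₂/V₁ = ln(z₂/z₀) / ln(z₁/z₀).
ln(20.0/0.00096) = 9.9443, ln(12.0/0.00096) = 9.4335
V₂ = 21.8 × 9.9443/9.4335 = 21.8 × 1.0542 = 22.9805 mph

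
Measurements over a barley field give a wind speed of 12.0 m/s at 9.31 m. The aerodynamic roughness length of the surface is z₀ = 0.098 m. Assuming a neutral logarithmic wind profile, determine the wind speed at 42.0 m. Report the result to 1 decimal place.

16.0 m/s

Log law: V(z) ∝ ln(z/z₀), so V₂/V₁ = ln(z₂/z₀) / ln(z₁/z₀).
ln(42.0/0.098) = 6.0605, ln(9.31/0.098) = 4.5539
V₂ = 12.0 × 6.0605/4.5539 = 12.0 × 1.3308 = 15.9700 m/s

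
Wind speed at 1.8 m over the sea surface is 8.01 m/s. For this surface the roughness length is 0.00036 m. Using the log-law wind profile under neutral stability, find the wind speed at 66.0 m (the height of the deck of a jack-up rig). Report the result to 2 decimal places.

Log law: V(z) ∝ ln(z/z₀), so V₂/V₁ = ln(z₂/z₀) / ln(z₁/z₀).
ln(66.0/0.00036) = 12.1191, ln(1.8/0.00036) = 8.5172
V₂ = 8.01 × 12.1191/8.5172 = 8.01 × 1.4229 = 11.3974 m/s

11.40 m/s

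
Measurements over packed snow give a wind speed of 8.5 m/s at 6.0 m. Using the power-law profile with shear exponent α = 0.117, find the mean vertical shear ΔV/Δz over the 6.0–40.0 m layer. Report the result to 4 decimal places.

0.0621 m/s/m

Power law: V₂ = V₁ · (z₂/z₁)^α = 8.5 × (6.6667)^0.117 = 10.6125 m/s
ΔV/Δz = (10.6125 − 8.5)/(40.0 − 6.0) = 2.1125/34.0000 = 0.06213 m/s/m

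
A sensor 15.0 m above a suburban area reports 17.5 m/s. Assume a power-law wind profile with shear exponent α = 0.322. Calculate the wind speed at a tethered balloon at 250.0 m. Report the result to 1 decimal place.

Power-law profile: V₂ = V₁ · (z₂/z₁)^α
V₂ = 17.5 × (250.0/15.0)^0.322 = 17.5 × (16.6667)^0.322
    = 17.5 × 2.4742 = 43.2985 m/s

43.3 m/s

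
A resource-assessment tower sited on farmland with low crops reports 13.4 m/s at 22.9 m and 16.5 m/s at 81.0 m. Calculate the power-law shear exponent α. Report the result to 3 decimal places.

α ≈ 0.165

Power law: V₂/V₁ = (z₂/z₁)^α ⇒ α = ln(V₂/V₁) / ln(z₂/z₁)
α = ln(16.5/13.4) / ln(81.0/22.9) = ln(1.2313) / ln(3.5371)
  = 0.20811 / 1.26331 = 0.16473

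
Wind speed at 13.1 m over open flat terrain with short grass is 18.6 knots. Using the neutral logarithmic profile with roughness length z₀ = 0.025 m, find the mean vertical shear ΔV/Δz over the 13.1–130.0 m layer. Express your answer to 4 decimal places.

Log law: V₂ = V₁ · ln(z₂/z₀)/ln(z₁/z₀) = 18.6 × 8.5564/6.2615 = 25.4172 knots
ΔV/Δz = (25.4172 − 18.6)/(130.0 − 13.1) = 6.8172/116.9000 = 0.05832 knots/m

0.0583 knots/m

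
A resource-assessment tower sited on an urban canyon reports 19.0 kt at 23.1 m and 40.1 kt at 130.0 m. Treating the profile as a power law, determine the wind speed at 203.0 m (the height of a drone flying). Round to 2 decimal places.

First find α: α = ln(V₂/V₁)/ln(z₂/z₁) = ln(40.1/19.0)/ln(130.0/23.1) = 0.74694/1.72770 = 0.4323
Extrapolate from 130.0 m to 203.0 m: V₃ = 40.1 × (203.0/130.0)^0.4323 = 40.1 × 1.2125 = 48.6209 kt

48.62 kt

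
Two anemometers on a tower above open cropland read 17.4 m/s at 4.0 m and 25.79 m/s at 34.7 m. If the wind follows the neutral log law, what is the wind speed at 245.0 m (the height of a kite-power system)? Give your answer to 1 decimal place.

Log law: V ∝ ln(z/z₀). From the pair, with r = V₁/V₂ = 0.67468,
ln z₀ = (ln z₁ − r·ln z₂)/(1 − r) = (1.3863 − 0.67468×3.5467)/0.32532 = -3.0942 → z₀ = 0.04531 m
V₃ = V₁ · ln(z₃/z₀)/ln(z₁/z₀) = 17.4 × 8.5955/4.4805 = 33.3803 m/s

33.4 m/s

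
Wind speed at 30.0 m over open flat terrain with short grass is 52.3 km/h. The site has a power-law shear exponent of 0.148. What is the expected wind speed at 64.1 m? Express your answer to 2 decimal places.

58.52 km/h

Power-law profile: V₂ = V₁ · (z₂/z₁)^α
V₂ = 52.3 × (64.1/30.0)^0.148 = 52.3 × (2.1367)^0.148
    = 52.3 × 1.1189 = 58.5198 km/h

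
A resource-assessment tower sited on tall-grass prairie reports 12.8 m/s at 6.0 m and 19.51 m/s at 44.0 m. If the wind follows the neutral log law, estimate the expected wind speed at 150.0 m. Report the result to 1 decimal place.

23.6 m/s

Log law: V ∝ ln(z/z₀). From the pair, with r = V₁/V₂ = 0.65607,
ln z₀ = (ln z₁ − r·ln z₂)/(1 − r) = (1.7918 − 0.65607×3.7842)/0.34393 = -2.0090 → z₀ = 0.1341 m
V₃ = V₁ · ln(z₃/z₀)/ln(z₁/z₀) = 12.8 × 7.0196/3.8008 = 23.6404 m/s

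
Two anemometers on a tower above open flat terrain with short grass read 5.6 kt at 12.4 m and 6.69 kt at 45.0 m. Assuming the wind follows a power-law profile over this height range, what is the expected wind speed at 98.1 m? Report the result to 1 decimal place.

7.4 kt

First find α: α = ln(V₂/V₁)/ln(z₂/z₁) = ln(6.69/5.6)/ln(45.0/12.4) = 0.17785/1.28897 = 0.1380
Extrapolate from 45.0 m to 98.1 m: V₃ = 6.69 × (98.1/45.0)^0.1380 = 6.69 × 1.1135 = 7.4495 kt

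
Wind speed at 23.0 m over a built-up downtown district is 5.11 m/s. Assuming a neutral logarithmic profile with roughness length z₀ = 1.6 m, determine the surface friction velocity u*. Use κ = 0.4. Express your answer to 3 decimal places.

Log law: V(z) = (u*/κ) · ln(z/z₀) ⇒ u* = κ · V / ln(z/z₀)
u* = 0.4 × 5.11 / ln(23.0/1.6) = 0.4 × 5.11 / 2.6655
   = 2.0440 / 2.6655 = 0.7668 m/s

u* ≈ 0.767 m/s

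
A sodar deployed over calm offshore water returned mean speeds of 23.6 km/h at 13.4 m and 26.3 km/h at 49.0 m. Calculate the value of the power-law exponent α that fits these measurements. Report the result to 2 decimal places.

α ≈ 0.08

Power law: V₂/V₁ = (z₂/z₁)^α ⇒ α = ln(V₂/V₁) / ln(z₂/z₁)
α = ln(26.3/23.6) / ln(49.0/13.4) = ln(1.1144) / ln(3.6567)
  = 0.10832 / 1.29657 = 0.08355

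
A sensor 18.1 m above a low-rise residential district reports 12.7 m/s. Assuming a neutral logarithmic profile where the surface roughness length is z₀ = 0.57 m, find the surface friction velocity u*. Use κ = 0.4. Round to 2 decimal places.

u* ≈ 1.47 m/s

Log law: V(z) = (u*/κ) · ln(z/z₀) ⇒ u* = κ · V / ln(z/z₀)
u* = 0.4 × 12.7 / ln(18.1/0.57) = 0.4 × 12.7 / 3.4580
   = 5.0800 / 3.4580 = 1.4690 m/s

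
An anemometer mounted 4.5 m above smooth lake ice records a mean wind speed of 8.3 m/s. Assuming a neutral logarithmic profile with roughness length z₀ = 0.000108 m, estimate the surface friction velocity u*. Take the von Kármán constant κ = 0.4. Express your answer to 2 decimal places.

u* ≈ 0.31 m/s

Log law: V(z) = (u*/κ) · ln(z/z₀) ⇒ u* = κ · V / ln(z/z₀)
u* = 0.4 × 8.3 / ln(4.5/0.000108) = 0.4 × 8.3 / 10.6375
   = 3.3200 / 10.6375 = 0.3121 m/s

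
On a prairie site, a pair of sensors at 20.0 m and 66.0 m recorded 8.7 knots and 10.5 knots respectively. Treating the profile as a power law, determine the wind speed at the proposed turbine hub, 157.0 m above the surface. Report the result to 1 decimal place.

12.0 knots

First find α: α = ln(V₂/V₁)/ln(z₂/z₁) = ln(10.5/8.7)/ln(66.0/20.0) = 0.18805/1.19392 = 0.1575
Extrapolate from 66.0 m to 157.0 m: V₃ = 10.5 × (157.0/66.0)^0.1575 = 10.5 × 1.1462 = 12.0356 knots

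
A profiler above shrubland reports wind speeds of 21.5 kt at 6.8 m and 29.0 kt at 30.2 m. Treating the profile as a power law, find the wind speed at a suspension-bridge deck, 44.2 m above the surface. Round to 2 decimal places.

First find α: α = ln(V₂/V₁)/ln(z₂/z₁) = ln(29.0/21.5)/ln(30.2/6.8) = 0.29924/1.49092 = 0.2007
Extrapolate from 30.2 m to 44.2 m: V₃ = 29.0 × (44.2/30.2)^0.2007 = 29.0 × 1.0794 = 31.3039 kt

31.30 kt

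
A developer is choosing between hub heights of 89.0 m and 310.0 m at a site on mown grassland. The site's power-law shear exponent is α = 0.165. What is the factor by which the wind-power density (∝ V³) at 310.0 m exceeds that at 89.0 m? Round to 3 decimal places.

Speed ratio: V_B/V_A = (z_B/z_A)^α = (310.0/89.0)^0.165 = (3.4831)^0.165 = 1.22864
Power-density ratio: P_B/P_A = (V_B/V_A)³ = (1.22864)³ = 1.85471

1.855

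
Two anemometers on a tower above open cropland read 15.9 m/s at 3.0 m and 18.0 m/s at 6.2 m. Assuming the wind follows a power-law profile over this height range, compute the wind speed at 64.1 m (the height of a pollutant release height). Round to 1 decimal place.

26.8 m/s

First find α: α = ln(V₂/V₁)/ln(z₂/z₁) = ln(18.0/15.9)/ln(6.2/3.0) = 0.12405/0.72594 = 0.1709
Extrapolate from 6.2 m to 64.1 m: V₃ = 18.0 × (64.1/6.2)^0.1709 = 18.0 × 1.4906 = 26.8306 m/s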